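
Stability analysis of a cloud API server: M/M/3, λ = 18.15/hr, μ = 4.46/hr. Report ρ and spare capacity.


Total capacity cμ = 3·4.46 = 13.38/hr
ρ = λ/(cμ) = 18.15/13.38 = 1.3565
Stable ⇔ ρ < 1: NO
Spare capacity = cμ − λ = 13.38 − 18.15 = -4.77/hr

Final: ρ = 1.3565; unstable; margin = -4.77/hr


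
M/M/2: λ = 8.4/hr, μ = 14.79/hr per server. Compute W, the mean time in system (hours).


a = 0.5680; ρ = 0.2840; P₀ = 0.557662
Lq = P₀·a^c·ρ/(c!(1−ρ)²) = 0.04982
Wq = Lq/λ = 0.04982/8.4 = 0.005931 hr
W = Wq + 1/μ = 0.005931 + 0.06761 = 0.07354 hr

Final: 0.07354 hr


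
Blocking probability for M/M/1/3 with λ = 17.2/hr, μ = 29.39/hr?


ρ = λ/μ = 17.2/29.39 = 0.5852
P_K = (1−ρ)ρ^K/(1−ρ^(K+1)) = (0.4148·0.200441)/(1 − 0.117305)
= 0.083136/0.882695 = 0.094185

Final: 0.094185


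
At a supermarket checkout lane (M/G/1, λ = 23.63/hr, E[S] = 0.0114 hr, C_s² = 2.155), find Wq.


ρ = λ·E[S] = 23.63·0.0114 = 0.2694
E[S²] = E[S]²(1+C_s²) = 0.0114²·(1+2.155) = 0.0004100
Wq = λ·E[S²]/(2(1−ρ)) = 23.63·0.0004100/(2·0.7306) = 0.006631 hr

Final: 0.006631 hr


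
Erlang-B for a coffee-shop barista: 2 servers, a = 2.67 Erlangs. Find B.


B(c,a) = (a^c/c!) / Σ_{k=0}^{c} a^k/k!
a^2/2! = 3.564450
Σ terms (k=0..2): 1.00000 + 2.67000 + 3.56445 = 7.234450
B = 3.564450/7.234450 = 0.492705

Final: 0.492705


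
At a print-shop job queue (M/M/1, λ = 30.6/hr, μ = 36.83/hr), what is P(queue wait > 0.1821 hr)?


ρ = 30.6/36.83 = 0.8308
P(Wq > t) = ρ·e^{−(μ−λ)t} = 0.8308·e^{−1.1345}
= 0.8308·0.321588 = 0.267190

Final: 0.267190


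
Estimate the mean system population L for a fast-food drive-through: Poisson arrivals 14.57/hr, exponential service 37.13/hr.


ρ = λ/μ = 14.57/37.13 = 0.3924
L = ρ/(1−ρ) = 0.3924/(1 − 0.3924) = 0.3924/0.6076 = 0.6458

Final: 0.6458


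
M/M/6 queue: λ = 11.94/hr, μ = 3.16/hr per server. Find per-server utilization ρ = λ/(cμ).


ρ = λ/(cμ) = 11.94/(6·3.16) = 11.94/18.96 = 0.6297

Final: 0.6297


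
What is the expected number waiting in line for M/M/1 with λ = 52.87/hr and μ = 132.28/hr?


ρ = 52.87/132.28 = 0.3997
Lq = ρ²/(1−ρ) = 0.1597/0.6003 = 0.2661

Final: 0.2661


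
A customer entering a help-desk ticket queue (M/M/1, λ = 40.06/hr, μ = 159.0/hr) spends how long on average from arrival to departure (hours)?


W = 1/(μ−λ) = 1/(159.0 − 40.06) = 1/118.94 = 0.008408 hr

Final: 0.008408 hr


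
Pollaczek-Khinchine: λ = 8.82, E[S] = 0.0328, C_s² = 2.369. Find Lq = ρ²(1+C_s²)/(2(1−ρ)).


ρ = λ·E[S] = 8.82·0.0328 = 0.2893
Lq = ρ²(1+C_s²)/(2(1−ρ)) = 0.08369·(1+2.369)/(2·0.7107)
= 0.08369·3.3690/1.4214 = 0.19837

Final: 0.19837


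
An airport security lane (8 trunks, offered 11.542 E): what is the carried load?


B(8,11.542) = 0.404922 (Erlang-B)
Carried load = a(1 − B) = 11.542·(1 − 0.404922) = 11.542·0.595078 = 6.8684 E

Final: 6.8684 Erlangs


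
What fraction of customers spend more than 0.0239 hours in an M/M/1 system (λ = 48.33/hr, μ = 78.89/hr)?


W ~ Exponential(μ−λ) for M/M/1.
μ − λ = 78.89 − 48.33 = 30.5600
P(W > t) = e^{−(μ−λ)t} = e^{−0.7304} = 0.481724

Final: 0.481724


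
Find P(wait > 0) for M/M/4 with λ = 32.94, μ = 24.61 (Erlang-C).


a = λ/μ = 1.3385; ρ = a/4 = 0.3346
P₀ = 0.260764 (from M/M/c formula)
C(c,a) = [a^c/(c!(1−ρ))]·P₀ = [3.20958/(24·0.6654)]·0.260764
= 0.20099·0.260764 = 0.052410

Final: 0.052410


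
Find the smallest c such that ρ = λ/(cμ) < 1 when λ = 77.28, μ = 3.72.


Stability requires cμ > λ ⇔ c > λ/μ.
λ/μ = 77.28/3.72 = 20.7742
Minimum integer c = ⌊20.7742⌋ + 1 = 21
Check: 21·3.72 = 78.12 > 77.28, while 20·3.72 = 74.40 ≤ 77.28

Final: 21 servers


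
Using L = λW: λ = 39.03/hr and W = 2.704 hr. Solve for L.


L = λW = 39.03·2.704 = 105.5371

Final: 105.5371


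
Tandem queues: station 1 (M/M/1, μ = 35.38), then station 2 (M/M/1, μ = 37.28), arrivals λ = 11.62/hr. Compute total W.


Each node sees arrival rate λ = 11.62/hr (tandem ⇒ throughput preserved).
W₁ = 1/(μ₁−λ) = 1/(35.38−11.62) = 0.04209 hr
W₂ = 1/(μ₂−λ) = 1/(37.28−11.62) = 0.03897 hr
W_total = W₁ + W₂ = 0.04209 + 0.03897 = 0.08106 hr

Final: 0.08106 hr


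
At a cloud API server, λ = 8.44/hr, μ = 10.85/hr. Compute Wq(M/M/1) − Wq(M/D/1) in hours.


ρ = 8.44/10.85 = 0.7779
Wq(M/M/1) = ρ/(μ−λ) = 0.7779/2.41 = 0.32277 hr
Wq(M/D/1) = ρ/(2(μ−λ)) = 0.16139 hr
Savings = 0.32277 − 0.16139 = 0.16139 hr

Final: 0.16139 hr


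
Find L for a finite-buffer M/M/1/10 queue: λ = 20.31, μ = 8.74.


ρ = 20.31/8.74 = 2.3238
L = ρ[1 − (K+1)ρ^K + Kρ^(K+1)] / [(1−ρ)(1−ρ^(K+1))]
Numerator: 2.3238·(1 − 11·4591.820554 + 10·10670.466299) = 130587.343855
Denominator: (-1.3238)·(-10669.466299) = 14124.224837
L = 130587.343855/14124.224837 = 9.2456

Final: 9.2456


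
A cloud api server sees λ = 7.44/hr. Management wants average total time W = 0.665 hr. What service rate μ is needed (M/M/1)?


W = 1/(μ−λ) ⇒ μ − λ = 1/W = 1/0.665 = 1.5038
μ = λ + 1/W = 7.44 + 1.5038 = 8.9438 per hr

Final: 8.9438 /hr


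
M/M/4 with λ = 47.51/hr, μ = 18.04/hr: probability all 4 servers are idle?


a = λ/μ = 47.51/18.04 = 2.6336; ρ = a/c = 0.6584
Σ_{k=0}^{3} a^k/k! (terms k=0..3) = 1.00000 + 2.63359 + 3.46790 + 3.04435 = 10.14584
Tail: a^4/(4!(1−ρ)) = 48.10542/(24·0.3416) = 5.86762
P₀ = 1/(10.14584 + 5.86762) = 1/16.01347 = 0.062447

Final: 0.062447


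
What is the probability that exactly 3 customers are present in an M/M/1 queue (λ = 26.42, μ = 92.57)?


ρ = 26.42/92.57 = 0.2854
P_n = (1−ρ)·ρ^n = (1 − 0.2854)·0.2854^3 = 0.7146·0.023248 = 0.016613

Final: 0.016613


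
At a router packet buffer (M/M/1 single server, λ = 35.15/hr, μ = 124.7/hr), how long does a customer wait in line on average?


ρ = 35.15/124.7 = 0.2819
Wq = ρ/(μ−λ) = 0.2819/(124.7 − 35.15) = 0.2819/89.55 = 0.003148 hr

Final: 0.003148 hr


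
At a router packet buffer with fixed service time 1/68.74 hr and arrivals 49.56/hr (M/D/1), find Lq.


ρ = 49.56/68.74 = 0.7210
M/D/1: Lq = ρ²/(2(1−ρ)) = 0.5198/(2·0.2790) = 0.93148

Final: 0.93148


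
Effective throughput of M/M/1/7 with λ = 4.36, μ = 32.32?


ρ = 0.1349; P_K = (1−ρ)ρ^7/(1−ρ^8) = 0.0000007034
λ_eff = λ(1 − P_K) = 4.36·(1 − 0.0000007034) = 4.36·0.999999 = 4.3600 /hr

Final: 4.3600 /hr


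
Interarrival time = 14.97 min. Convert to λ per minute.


λ = 1/(interarrival time) in consistent units.
1 minute = 1 min, so λ = 1/14.97 = 0.06680 per minute

Final: 0.06680 /min


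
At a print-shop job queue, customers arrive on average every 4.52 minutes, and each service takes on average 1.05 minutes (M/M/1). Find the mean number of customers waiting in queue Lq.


λ = 60/4.52 = 13.2743 /hr
μ = 60/1.05 = 57.1429 /hr
ρ = λ/μ = 13.2743/57.1429 = 0.2323
Lq = ρ²/(1−ρ) = 0.05396/0.7677 = 0.07029

Final: 0.07029


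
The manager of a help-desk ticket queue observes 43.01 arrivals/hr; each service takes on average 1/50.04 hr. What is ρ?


ρ = λ/μ = 43.01/50.04 = 0.8595

Final: 0.8595


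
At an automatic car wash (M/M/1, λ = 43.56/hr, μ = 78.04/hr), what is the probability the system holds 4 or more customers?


ρ = 43.56/78.04 = 0.5582
P(N ≥ n) = ρ^n = 0.5582^4 = 0.097069

Final: 0.097069


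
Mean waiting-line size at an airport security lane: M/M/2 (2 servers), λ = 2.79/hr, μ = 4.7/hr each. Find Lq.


a = λ/μ = 0.5936; ρ = a/2 = 0.2968
P₀ = 0.542248
Lq = P₀·a^c·ρ / (c!·(1−ρ)²) = 0.542248·0.35238·0.2968/(2·0.49448)
= 0.05735

Final: 0.05735


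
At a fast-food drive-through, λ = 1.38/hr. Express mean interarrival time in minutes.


Mean interarrival time = 1/λ = 1/1.38 hour = 0.72464 hour
In minutes: 0.72464 × 60 = 43.4783 min

Final: 43.4783 min


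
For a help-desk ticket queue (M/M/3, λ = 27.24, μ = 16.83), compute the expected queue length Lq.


a = λ/μ = 1.6185; ρ = a/3 = 0.5395
P₀ = 0.183050
Lq = P₀·a^c·ρ / (c!·(1−ρ)²) = 0.183050·4.24003·0.5395/(6·0.21205)
= 0.32912

Final: 0.32912


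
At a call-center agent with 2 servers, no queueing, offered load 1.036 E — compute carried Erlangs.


B(2,1.036) = 0.208598 (Erlang-B)
Carried load = a(1 − B) = 1.036·(1 − 0.208598) = 1.036·0.791402 = 0.8199 E

Final: 0.8199 Erlangs


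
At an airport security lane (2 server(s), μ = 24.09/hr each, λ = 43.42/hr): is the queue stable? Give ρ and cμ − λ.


Total capacity cμ = 2·24.09 = 48.18/hr
ρ = λ/(cμ) = 43.42/48.18 = 0.9012
Stable ⇔ ρ < 1: YES
Spare capacity = cμ − λ = 48.18 − 43.42 = 4.76/hr

Final: ρ = 0.9012; stable; margin = 4.76/hr


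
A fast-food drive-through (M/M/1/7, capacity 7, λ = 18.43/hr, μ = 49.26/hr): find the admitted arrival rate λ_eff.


ρ = 0.3741; P_K = (1−ρ)ρ^7/(1−ρ^8) = 0.0006425
λ_eff = λ(1 − P_K) = 18.43·(1 − 0.0006425) = 18.43·0.999358 = 18.4182 /hr

Final: 18.4182 /hr


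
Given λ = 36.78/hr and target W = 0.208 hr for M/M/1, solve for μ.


W = 1/(μ−λ) ⇒ μ − λ = 1/W = 1/0.208 = 4.8077
μ = λ + 1/W = 36.78 + 4.8077 = 41.5877 per hr

Final: 41.5877 /hr


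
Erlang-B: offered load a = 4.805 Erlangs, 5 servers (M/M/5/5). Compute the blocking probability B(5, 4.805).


B(c,a) = (a^c/c!) / Σ_{k=0}^{c} a^k/k!
a^5/5! = 21.344487
Σ terms (k=0..5): 1.00000 + 4.80500 + 11.54401 + 18.48966 + 22.21070 + 21.34449 = 79.393863
B = 21.344487/79.393863 = 0.268843

Final: 0.268843


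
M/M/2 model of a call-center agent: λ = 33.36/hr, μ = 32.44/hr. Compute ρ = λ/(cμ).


ρ = λ/(cμ) = 33.36/(2·32.44) = 33.36/64.88 = 0.5142

Final: 0.5142


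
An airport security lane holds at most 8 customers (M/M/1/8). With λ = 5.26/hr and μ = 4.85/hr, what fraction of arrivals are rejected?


ρ = λ/μ = 5.26/4.85 = 1.0845
P_K = (1−ρ)ρ^K/(1−ρ^(K+1)) = (-0.08454·1.914045)/(1 − 2.075850)
= -0.161806/-1.075850 = 0.150398

Final: 0.150398


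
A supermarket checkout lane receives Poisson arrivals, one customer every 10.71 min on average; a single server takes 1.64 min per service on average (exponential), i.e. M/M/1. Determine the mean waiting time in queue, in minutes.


λ = 60/10.71 = 5.6022 /hr
μ = 60/1.64 = 36.5854 /hr
ρ = λ/μ = 5.6022/36.5854 = 0.1531
Wq = ρ/(μ−λ) = 0.1531/(36.5854−5.6022) = 0.004942 hr
In minutes: 0.004942·60 = 0.2965 min

Final: 0.2965 min


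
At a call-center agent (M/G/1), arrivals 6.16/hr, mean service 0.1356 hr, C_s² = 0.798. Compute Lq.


ρ = λ·E[S] = 6.16·0.1356 = 0.8353
Lq = ρ²(1+C_s²)/(2(1−ρ)) = 0.6977·(1+0.798)/(2·0.1647)
= 0.6977·1.7980/0.3294 = 3.80835

Final: 3.80835


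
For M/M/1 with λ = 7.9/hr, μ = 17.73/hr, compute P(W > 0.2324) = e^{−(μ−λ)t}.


W ~ Exponential(μ−λ) for M/M/1.
μ − λ = 17.73 − 7.9 = 9.8300
P(W > t) = e^{−(μ−λ)t} = e^{−2.2845} = 0.101826

Final: 0.101826


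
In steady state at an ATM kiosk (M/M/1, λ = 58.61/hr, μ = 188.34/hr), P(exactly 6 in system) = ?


ρ = 58.61/188.34 = 0.3112
P_n = (1−ρ)·ρ^n = (1 − 0.3112)·0.3112^6 = 0.6888·0.0009082 = 0.0006256

Final: 0.0006256


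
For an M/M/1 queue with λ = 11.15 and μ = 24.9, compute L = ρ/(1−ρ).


ρ = λ/μ = 11.15/24.9 = 0.4478
L = ρ/(1−ρ) = 0.4478/(1 − 0.4478) = 0.4478/0.5522 = 0.8109

Final: 0.8109


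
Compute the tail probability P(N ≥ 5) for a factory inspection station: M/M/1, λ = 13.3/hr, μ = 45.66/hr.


ρ = 13.3/45.66 = 0.2913
P(N ≥ n) = ρ^n = 0.2913^5 = 0.002097

Final: 0.002097


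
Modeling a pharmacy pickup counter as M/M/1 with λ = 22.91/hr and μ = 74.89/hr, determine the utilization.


ρ = λ/μ = 22.91/74.89 = 0.3059

Final: 0.3059


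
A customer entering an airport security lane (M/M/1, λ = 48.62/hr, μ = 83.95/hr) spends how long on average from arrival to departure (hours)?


W = 1/(μ−λ) = 1/(83.95 − 48.62) = 1/35.33 = 0.02830 hr

Final: 0.02830 hr


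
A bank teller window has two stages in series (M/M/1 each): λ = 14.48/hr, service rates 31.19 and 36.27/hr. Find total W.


Each node sees arrival rate λ = 14.48/hr (tandem ⇒ throughput preserved).
W₁ = 1/(μ₁−λ) = 1/(31.19−14.48) = 0.05984 hr
W₂ = 1/(μ₂−λ) = 1/(36.27−14.48) = 0.04589 hr
W_total = W₁ + W₂ = 0.05984 + 0.04589 = 0.10574 hr

Final: 0.10574 hr


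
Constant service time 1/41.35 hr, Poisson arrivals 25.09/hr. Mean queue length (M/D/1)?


ρ = 25.09/41.35 = 0.6068
M/D/1: Lq = ρ²/(2(1−ρ)) = 0.3682/(2·0.3932) = 0.46814

Final: 0.46814


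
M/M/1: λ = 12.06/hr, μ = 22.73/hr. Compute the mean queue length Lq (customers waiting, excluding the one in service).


ρ = 12.06/22.73 = 0.5306
Lq = ρ²/(1−ρ) = 0.2815/0.4694 = 0.5997

Final: 0.5997


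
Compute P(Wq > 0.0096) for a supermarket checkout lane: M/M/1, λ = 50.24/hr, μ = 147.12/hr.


ρ = 50.24/147.12 = 0.3415
P(Wq > t) = ρ·e^{−(μ−λ)t} = 0.3415·e^{−0.9300}
= 0.3415·0.394535 = 0.134730

Final: 0.134730


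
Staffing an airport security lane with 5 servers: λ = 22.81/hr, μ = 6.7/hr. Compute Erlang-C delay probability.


a = λ/μ = 3.4045; ρ = a/5 = 0.6809
P₀ = 0.029140 (from M/M/c formula)
C(c,a) = [a^c/(c!(1−ρ))]·P₀ = [457.35393/(120·0.3191)]·0.029140
= 11.94368·0.029140 = 0.348035

Final: 0.348035


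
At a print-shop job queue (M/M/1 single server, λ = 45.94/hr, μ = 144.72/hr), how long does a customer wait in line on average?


ρ = 45.94/144.72 = 0.3174
Wq = ρ/(μ−λ) = 0.3174/(144.72 − 45.94) = 0.3174/98.78 = 0.003214 hr

Final: 0.003214 hr


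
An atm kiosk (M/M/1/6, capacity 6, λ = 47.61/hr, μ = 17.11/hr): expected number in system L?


ρ = 47.61/17.11 = 2.7826
L = ρ[1 − (K+1)ρ^K + Kρ^(K+1)] / [(1−ρ)(1−ρ^(K+1))]
Numerator: 2.7826·(1 − 7·464.182787 + 6·1291.627264) = 12525.754341
Denominator: (-1.7826)·(-1290.627264) = 2300.650587
L = 12525.754341/2300.650587 = 5.4444

Final: 5.4444


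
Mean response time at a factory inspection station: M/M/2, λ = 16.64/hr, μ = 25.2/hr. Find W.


a = 0.6603; ρ = 0.3302; P₀ = 0.503580
Lq = P₀·a^c·ρ/(c!(1−ρ)²) = 0.08078
Wq = Lq/λ = 0.08078/16.64 = 0.004855 hr
W = Wq + 1/μ = 0.004855 + 0.03968 = 0.04454 hr

Final: 0.04454 hr


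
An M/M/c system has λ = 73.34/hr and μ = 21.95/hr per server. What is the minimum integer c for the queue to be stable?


Stability requires cμ > λ ⇔ c > λ/μ.
λ/μ = 73.34/21.95 = 3.3412
Minimum integer c = ⌊3.3412⌋ + 1 = 4
Check: 4·21.95 = 87.80 > 73.34, while 3·21.95 = 65.85 ≤ 73.34

Final: 4 servers


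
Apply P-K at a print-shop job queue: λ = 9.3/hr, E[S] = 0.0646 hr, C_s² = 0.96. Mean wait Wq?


ρ = λ·E[S] = 9.3·0.0646 = 0.6008
E[S²] = E[S]²(1+C_s²) = 0.0646²·(1+0.96) = 0.008179
Wq = λ·E[S²]/(2(1−ρ)) = 9.3·0.008179/(2·0.3992) = 0.09527 hr

Final: 0.09527 hr


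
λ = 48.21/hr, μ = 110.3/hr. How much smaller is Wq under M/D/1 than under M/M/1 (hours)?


ρ = 48.21/110.3 = 0.4371
Wq(M/M/1) = ρ/(μ−λ) = 0.4371/62.09 = 0.007039 hr
Wq(M/D/1) = ρ/(2(μ−λ)) = 0.003520 hr
Savings = 0.007039 − 0.003520 = 0.003520 hr

Final: 0.003520 hr


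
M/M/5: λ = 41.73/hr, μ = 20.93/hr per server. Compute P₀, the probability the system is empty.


a = λ/μ = 41.73/20.93 = 1.9938; ρ = a/c = 0.3988
Σ_{k=0}^{4} a^k/k! (terms k=0..4) = 1.00000 + 1.99379 + 1.98760 + 1.32095 + 0.65842 = 6.96076
Tail: a^5/(5!(1−ρ)) = 31.50618/(120·0.6012) = 0.43668
P₀ = 1/(6.96076 + 0.43668) = 1/7.39744 = 0.135182

Final: 0.135182


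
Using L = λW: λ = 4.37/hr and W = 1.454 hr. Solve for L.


L = λW = 4.37·1.454 = 6.3540

Final: 6.3540


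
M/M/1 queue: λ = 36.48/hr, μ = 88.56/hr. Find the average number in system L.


ρ = λ/μ = 36.48/88.56 = 0.4119
L = ρ/(1−ρ) = 0.4119/(1 − 0.4119) = 0.4119/0.5881 = 0.7005

Final: 0.7005


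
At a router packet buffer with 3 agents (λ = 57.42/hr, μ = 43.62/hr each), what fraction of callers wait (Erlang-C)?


a = λ/μ = 1.3164; ρ = a/3 = 0.4388
P₀ = 0.259054 (from M/M/c formula)
C(c,a) = [a^c/(c!(1−ρ))]·P₀ = [2.28104/(6·0.5612)]·0.259054
= 0.67742·0.259054 = 0.175487

Final: 0.175487


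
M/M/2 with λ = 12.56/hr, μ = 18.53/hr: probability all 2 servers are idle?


a = λ/μ = 12.56/18.53 = 0.6778; ρ = a/c = 0.3389
Σ_{k=0}^{1} a^k/k! (terms k=0..1) = 1.00000 + 0.67782 = 1.67782
Tail: a^2/(2!(1−ρ)) = 0.45944/(2·0.6611) = 0.34749
P₀ = 1/(1.67782 + 0.34749) = 1/2.02531 = 0.493753

Final: 0.493753


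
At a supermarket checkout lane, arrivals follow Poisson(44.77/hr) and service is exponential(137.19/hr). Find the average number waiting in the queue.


ρ = 44.77/137.19 = 0.3263
Lq = ρ²/(1−ρ) = 0.1065/0.6737 = 0.1581

Final: 0.1581


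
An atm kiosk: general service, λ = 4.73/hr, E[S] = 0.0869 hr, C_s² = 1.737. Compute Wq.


ρ = λ·E[S] = 4.73·0.0869 = 0.4110
E[S²] = E[S]²(1+C_s²) = 0.0869²·(1+1.737) = 0.020669
Wq = λ·E[S²]/(2(1−ρ)) = 4.73·0.020669/(2·0.5890) = 0.08300 hr

Final: 0.08300 hr


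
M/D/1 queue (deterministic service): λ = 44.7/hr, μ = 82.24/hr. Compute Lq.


ρ = 44.7/82.24 = 0.5435
M/D/1: Lq = ρ²/(2(1−ρ)) = 0.2954/(2·0.4565) = 0.32360

Final: 0.32360


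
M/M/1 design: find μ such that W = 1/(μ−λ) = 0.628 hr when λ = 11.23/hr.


W = 1/(μ−λ) ⇒ μ − λ = 1/W = 1/0.628 = 1.5924
μ = λ + 1/W = 11.23 + 1.5924 = 12.8224 per hr

Final: 12.8224 /hr


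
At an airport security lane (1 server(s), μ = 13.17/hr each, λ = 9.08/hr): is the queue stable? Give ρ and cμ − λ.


Total capacity cμ = 1·13.17 = 13.17/hr
ρ = λ/(cμ) = 9.08/13.17 = 0.6894
Stable ⇔ ρ < 1: YES
Spare capacity = cμ − λ = 13.17 − 9.08 = 4.09/hr

Final: ρ = 0.6894; stable; margin = 4.09/hr


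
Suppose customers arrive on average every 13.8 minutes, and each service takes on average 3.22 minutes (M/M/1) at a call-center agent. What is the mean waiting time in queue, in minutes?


λ = 60/13.8 = 4.3478 /hr
μ = 60/3.22 = 18.6335 /hr
ρ = λ/μ = 4.3478/18.6335 = 0.2333
Wq = ρ/(μ−λ) = 0.2333/(18.6335−4.3478) = 0.01633 hr
In minutes: 0.01633·60 = 0.9800 min

Final: 0.9800 min


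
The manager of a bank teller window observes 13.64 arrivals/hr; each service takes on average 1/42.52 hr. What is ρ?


ρ = λ/μ = 13.64/42.52 = 0.3208

Final: 0.3208


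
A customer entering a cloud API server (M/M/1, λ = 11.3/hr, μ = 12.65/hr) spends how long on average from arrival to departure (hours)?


W = 1/(μ−λ) = 1/(12.65 − 11.3) = 1/1.35 = 0.7407 hr

Final: 0.7407 hr


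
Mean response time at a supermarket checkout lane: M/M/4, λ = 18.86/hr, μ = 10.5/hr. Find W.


a = 1.7962; ρ = 0.4490; P₀ = 0.162275
Lq = P₀·a^c·ρ/(c!(1−ρ)²) = 0.10412
Wq = Lq/λ = 0.10412/18.86 = 0.005520 hr
W = Wq + 1/μ = 0.005520 + 0.09524 = 0.10076 hr

Final: 0.10076 hr


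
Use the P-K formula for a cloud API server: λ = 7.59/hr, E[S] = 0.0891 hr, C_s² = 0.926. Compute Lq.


ρ = λ·E[S] = 7.59·0.0891 = 0.6763
Lq = ρ²(1+C_s²)/(2(1−ρ)) = 0.4573·(1+0.926)/(2·0.3237)
= 0.4573·1.9260/0.6475 = 1.36044

Final: 1.36044


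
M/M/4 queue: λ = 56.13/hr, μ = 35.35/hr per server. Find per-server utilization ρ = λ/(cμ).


ρ = λ/(cμ) = 56.13/(4·35.35) = 56.13/141.40 = 0.3970

Final: 0.3970


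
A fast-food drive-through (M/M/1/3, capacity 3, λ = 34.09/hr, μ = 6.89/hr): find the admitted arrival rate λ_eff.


ρ = 4.9478; P_K = (1−ρ)ρ^3/(1−ρ^4) = 0.799222
λ_eff = λ(1 − P_K) = 34.09·(1 − 0.799222) = 34.09·0.200778 = 6.8445 /hr

Final: 6.8445 /hr


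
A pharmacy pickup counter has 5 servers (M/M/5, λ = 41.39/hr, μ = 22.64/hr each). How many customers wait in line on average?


a = λ/μ = 1.8282; ρ = a/5 = 0.3656
P₀ = 0.159965
Lq = P₀·a^c·ρ / (c!·(1−ρ)²) = 0.159965·20.42185·0.3656/(120·0.40242)
= 0.02473

Final: 0.02473


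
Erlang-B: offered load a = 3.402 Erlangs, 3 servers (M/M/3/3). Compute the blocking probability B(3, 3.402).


B(c,a) = (a^c/c!) / Σ_{k=0}^{c} a^k/k!
a^3/3! = 6.562233
Σ terms (k=0..3): 1.00000 + 3.40200 + 5.78680 + 6.56223 = 16.751035
B = 6.562233/16.751035 = 0.391751

Final: 0.391751


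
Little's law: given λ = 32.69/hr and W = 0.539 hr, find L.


L = λW = 32.69·0.539 = 17.6199

Final: 17.6199


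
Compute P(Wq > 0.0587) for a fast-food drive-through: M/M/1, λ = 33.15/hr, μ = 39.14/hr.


ρ = 33.15/39.14 = 0.8470
P(Wq > t) = ρ·e^{−(μ−λ)t} = 0.8470·e^{−0.3516}
= 0.8470·0.703552 = 0.595880

Final: 0.595880


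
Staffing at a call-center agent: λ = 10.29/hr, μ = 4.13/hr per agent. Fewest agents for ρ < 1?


Stability requires cμ > λ ⇔ c > λ/μ.
λ/μ = 10.29/4.13 = 2.4915
Minimum integer c = ⌊2.4915⌋ + 1 = 3
Check: 3·4.13 = 12.39 > 10.29, while 2·4.13 = 8.26 ≤ 10.29

Final: 3 servers


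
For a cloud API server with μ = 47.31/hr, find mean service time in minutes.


Mean service time = 1/μ = 1/47.31 hour = 0.02114 hour
In minutes: 0.02114 × 60 = 1.2682 min

Final: 1.2682 min


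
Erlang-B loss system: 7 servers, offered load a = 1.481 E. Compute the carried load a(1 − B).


B(7,1.481) = 0.0007052 (Erlang-B)
Carried load = a(1 − B) = 1.481·(1 − 0.0007052) = 1.481·0.999295 = 1.4800 E

Final: 1.4800 Erlangs


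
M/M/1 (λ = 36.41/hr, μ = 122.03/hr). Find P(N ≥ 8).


ρ = 36.41/122.03 = 0.2984
P(N ≥ n) = ρ^n = 0.2984^8 = 0.00006281

Final: 0.00006281


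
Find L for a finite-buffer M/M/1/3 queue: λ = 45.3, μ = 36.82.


ρ = 45.3/36.82 = 1.2303
L = ρ[1 − (K+1)ρ^K + Kρ^(K+1)] / [(1−ρ)(1−ρ^(K+1))]
Numerator: 1.2303·(1 − 4·1.862273 + 3·2.291172) = 0.522174
Denominator: (-0.2303)·(-1.291172) = 0.297369
L = 0.522174/0.297369 = 1.7560

Final: 1.7560


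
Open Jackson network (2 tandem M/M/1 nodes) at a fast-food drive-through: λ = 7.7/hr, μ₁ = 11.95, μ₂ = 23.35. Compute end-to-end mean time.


Each node sees arrival rate λ = 7.7/hr (tandem ⇒ throughput preserved).
W₁ = 1/(μ₁−λ) = 1/(11.95−7.7) = 0.23529 hr
W₂ = 1/(μ₂−λ) = 1/(23.35−7.7) = 0.06390 hr
W_total = W₁ + W₂ = 0.23529 + 0.06390 = 0.29919 hr

Final: 0.29919 hr


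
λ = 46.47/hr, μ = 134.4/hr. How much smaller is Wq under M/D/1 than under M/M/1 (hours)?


ρ = 46.47/134.4 = 0.3458
Wq(M/M/1) = ρ/(μ−λ) = 0.3458/87.93 = 0.003932 hr
Wq(M/D/1) = ρ/(2(μ−λ)) = 0.001966 hr
Savings = 0.003932 − 0.001966 = 0.001966 hr

Final: 0.001966 hr


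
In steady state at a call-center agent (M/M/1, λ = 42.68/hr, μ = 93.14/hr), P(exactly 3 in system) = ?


ρ = 42.68/93.14 = 0.4582
P_n = (1−ρ)·ρ^n = (1 − 0.4582)·0.4582^3 = 0.5418·0.096220 = 0.052129

Final: 0.052129


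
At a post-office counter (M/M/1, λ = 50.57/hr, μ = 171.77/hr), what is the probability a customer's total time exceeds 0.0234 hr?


W ~ Exponential(μ−λ) for M/M/1.
μ − λ = 171.77 − 50.57 = 121.2000
P(W > t) = e^{−(μ−λ)t} = e^{−2.8361} = 0.058655

Final: 0.058655


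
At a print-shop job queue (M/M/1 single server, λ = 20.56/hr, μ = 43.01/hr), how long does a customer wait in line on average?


ρ = 20.56/43.01 = 0.4780
Wq = ρ/(μ−λ) = 0.4780/(43.01 − 20.56) = 0.4780/22.45 = 0.02129 hr

Final: 0.02129 hr


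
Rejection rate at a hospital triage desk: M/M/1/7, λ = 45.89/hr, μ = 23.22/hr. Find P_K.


ρ = λ/μ = 45.89/23.22 = 1.9763
P_K = (1−ρ)ρ^K/(1−ρ^(K+1)) = (-0.9763·117.758129)/(1 − 232.726982)
= -114.968854/-231.726982 = 0.496139

Final: 0.496139


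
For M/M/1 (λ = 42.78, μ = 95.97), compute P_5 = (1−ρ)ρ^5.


ρ = 42.78/95.97 = 0.4458
P_n = (1−ρ)·ρ^n = (1 − 0.4458)·0.4458^5 = 0.5542·0.017601 = 0.009755

Final: 0.009755


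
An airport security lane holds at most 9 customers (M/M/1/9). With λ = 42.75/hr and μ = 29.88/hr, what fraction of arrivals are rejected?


ρ = λ/μ = 42.75/29.88 = 1.4307
P_K = (1−ρ)ρ^K/(1−ρ^(K+1)) = (-0.4307·25.118849)/(1 − 35.938112)
= -10.819263/-34.938112 = 0.309669

Final: 0.309669


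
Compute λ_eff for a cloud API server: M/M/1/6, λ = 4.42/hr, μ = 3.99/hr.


ρ = 1.1078; P_K = (1−ρ)ρ^6/(1−ρ^7) = 0.190191
λ_eff = λ(1 − P_K) = 4.42·(1 − 0.190191) = 4.42·0.809809 = 3.5794 /hr

Final: 3.5794 /hr


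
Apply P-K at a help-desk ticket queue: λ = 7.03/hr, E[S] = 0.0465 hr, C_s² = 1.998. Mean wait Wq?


ρ = λ·E[S] = 7.03·0.0465 = 0.3269
E[S²] = E[S]²(1+C_s²) = 0.0465²·(1+1.998) = 0.006482
Wq = λ·E[S²]/(2(1−ρ)) = 7.03·0.006482/(2·0.6731) = 0.03385 hr

Final: 0.03385 hr


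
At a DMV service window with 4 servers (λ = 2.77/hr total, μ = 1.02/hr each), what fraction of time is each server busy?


ρ = λ/(cμ) = 2.77/(4·1.02) = 2.77/4.08 = 0.6789

Final: 0.6789


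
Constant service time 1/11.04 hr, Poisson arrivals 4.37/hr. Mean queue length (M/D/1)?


ρ = 4.37/11.04 = 0.3958
M/D/1: Lq = ρ²/(2(1−ρ)) = 0.1567/(2·0.6042) = 0.12967

Final: 0.12967


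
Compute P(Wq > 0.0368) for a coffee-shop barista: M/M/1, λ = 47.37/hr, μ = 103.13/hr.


ρ = 47.37/103.13 = 0.4593
P(Wq > t) = ρ·e^{−(μ−λ)t} = 0.4593·e^{−2.0520}
= 0.4593·0.128482 = 0.059015

Final: 0.059015


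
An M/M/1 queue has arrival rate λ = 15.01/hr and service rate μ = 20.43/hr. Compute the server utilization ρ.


ρ = λ/μ = 15.01/20.43 = 0.7347

Final: 0.7347


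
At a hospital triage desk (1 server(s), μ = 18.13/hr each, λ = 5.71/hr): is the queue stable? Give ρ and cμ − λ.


Total capacity cμ = 1·18.13 = 18.13/hr
ρ = λ/(cμ) = 5.71/18.13 = 0.3149
Stable ⇔ ρ < 1: YES
Spare capacity = cμ − λ = 18.13 − 5.71 = 12.42/hr

Final: ρ = 0.3149; stable; margin = 12.42/hr


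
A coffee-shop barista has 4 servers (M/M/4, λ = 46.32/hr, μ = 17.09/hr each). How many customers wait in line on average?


a = λ/μ = 2.7104; ρ = a/4 = 0.6776
P₀ = 0.056574
Lq = P₀·a^c·ρ / (c!·(1−ρ)²) = 0.056574·53.96423·0.6776/(24·0.10395)
= 0.82921

Final: 0.82921


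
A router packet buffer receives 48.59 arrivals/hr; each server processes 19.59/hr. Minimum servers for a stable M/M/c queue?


Stability requires cμ > λ ⇔ c > λ/μ.
λ/μ = 48.59/19.59 = 2.4803
Minimum integer c = ⌊2.4803⌋ + 1 = 3
Check: 3·19.59 = 58.77 > 48.59, while 2·19.59 = 39.18 ≤ 48.59

Final: 3 servers


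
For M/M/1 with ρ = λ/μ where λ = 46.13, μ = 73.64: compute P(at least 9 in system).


ρ = 46.13/73.64 = 0.6264
P(N ≥ n) = ρ^n = 0.6264^9 = 0.014853

Final: 0.014853


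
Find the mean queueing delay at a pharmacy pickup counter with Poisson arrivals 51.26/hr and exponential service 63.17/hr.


ρ = 51.26/63.17 = 0.8115
Wq = ρ/(μ−λ) = 0.8115/(63.17 − 51.26) = 0.8115/11.91 = 0.06813 hr

Final: 0.06813 hr


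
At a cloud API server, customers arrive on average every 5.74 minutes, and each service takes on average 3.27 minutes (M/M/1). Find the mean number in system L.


λ = 60/5.74 = 10.4530 /hr
μ = 60/3.27 = 18.3486 /hr
ρ = λ/μ = 10.4530/18.3486 = 0.5697
L = ρ/(1−ρ) = 0.5697/0.4303 = 1.3239

Final: 1.3239


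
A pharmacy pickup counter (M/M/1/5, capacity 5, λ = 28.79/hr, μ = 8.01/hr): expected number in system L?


ρ = 28.79/8.01 = 3.5943
L = ρ[1 − (K+1)ρ^K + Kρ^(K+1)] / [(1−ρ)(1−ρ^(K+1))]
Numerator: 3.5943·(1 − 6·599.854255 + 5·2156.030463) = 25814.051321
Denominator: (-2.5943)·(-2155.030463) = 5590.703248
L = 25814.051321/5590.703248 = 4.6173

Final: 4.6173


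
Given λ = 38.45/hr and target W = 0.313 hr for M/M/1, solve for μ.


W = 1/(μ−λ) ⇒ μ − λ = 1/W = 1/0.313 = 3.1949
μ = λ + 1/W = 38.45 + 3.1949 = 41.6449 per hr

Final: 41.6449 /hr


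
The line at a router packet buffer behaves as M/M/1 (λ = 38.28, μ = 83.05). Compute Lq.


ρ = 38.28/83.05 = 0.4609
Lq = ρ²/(1−ρ) = 0.2125/0.5391 = 0.3941

Final: 0.3941


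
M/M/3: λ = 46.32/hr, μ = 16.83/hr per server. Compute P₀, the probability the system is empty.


a = λ/μ = 46.32/16.83 = 2.7522; ρ = a/c = 0.9174
Σ_{k=0}^{2} a^k/k! (terms k=0..2) = 1.00000 + 2.75223 + 3.78738 = 7.53961
Tail: a^3/(3!(1−ρ)) = 20.84747/(6·0.08259) = 42.06989
P₀ = 1/(7.53961 + 42.06989) = 1/49.60950 = 0.020157

Final: 0.020157


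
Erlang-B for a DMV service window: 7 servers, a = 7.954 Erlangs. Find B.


B(c,a) = (a^c/c!) / Σ_{k=0}^{c} a^k/k!
a^7/7! = 399.639650
Σ terms (k=0..7): 1.00000 + 7.95400 + 31.63306 + 83.86978 + 166.77506 + 265.30577 + 351.70701 + 399.63965 = 1307.884323
B = 399.639650/1307.884323 = 0.305562

Final: 0.305562


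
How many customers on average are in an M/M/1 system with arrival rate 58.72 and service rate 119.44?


ρ = λ/μ = 58.72/119.44 = 0.4916
L = ρ/(1−ρ) = 0.4916/(1 − 0.4916) = 0.4916/0.5084 = 0.9671

Final: 0.9671


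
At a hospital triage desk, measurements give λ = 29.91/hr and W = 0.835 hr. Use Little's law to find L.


L = λW = 29.91·0.835 = 24.9748

Final: 24.9748


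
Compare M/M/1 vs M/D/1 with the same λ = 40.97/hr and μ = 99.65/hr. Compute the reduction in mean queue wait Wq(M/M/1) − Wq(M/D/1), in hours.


ρ = 40.97/99.65 = 0.4111
Wq(M/M/1) = ρ/(μ−λ) = 0.4111/58.68 = 0.007006 hr
Wq(M/D/1) = ρ/(2(μ−λ)) = 0.003503 hr
Savings = 0.007006 − 0.003503 = 0.003503 hr

Final: 0.003503 hr


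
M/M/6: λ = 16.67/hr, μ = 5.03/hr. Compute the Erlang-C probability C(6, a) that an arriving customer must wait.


a = λ/μ = 3.3141; ρ = a/6 = 0.5524
P₀ = 0.035284 (from M/M/c formula)
C(c,a) = [a^c/(c!(1−ρ))]·P₀ = [1324.96891/(720·0.4476)]·0.035284
= 4.11090·0.035284 = 0.145049

Final: 0.145049


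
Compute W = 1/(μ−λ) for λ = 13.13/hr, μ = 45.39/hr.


W = 1/(μ−λ) = 1/(45.39 − 13.13) = 1/32.26 = 0.03100 hr

Final: 0.03100 hr


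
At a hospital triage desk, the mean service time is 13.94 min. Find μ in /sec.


μ = 1/(service time) in consistent units.
1 second = 0.0166667 min, so μ = 0.0166667/13.94 = 0.001196 per second

Final: 0.001196 /sec


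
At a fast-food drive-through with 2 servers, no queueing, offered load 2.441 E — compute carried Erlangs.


B(2,2.441) = 0.464039 (Erlang-B)
Carried load = a(1 − B) = 2.441·(1 − 0.464039) = 2.441·0.535961 = 1.3083 E

Final: 1.3083 Erlangs


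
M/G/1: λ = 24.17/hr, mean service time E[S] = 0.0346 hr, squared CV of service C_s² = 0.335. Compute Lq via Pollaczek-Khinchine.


ρ = λ·E[S] = 24.17·0.0346 = 0.8363
Lq = ρ²(1+C_s²)/(2(1−ρ)) = 0.6994·(1+0.335)/(2·0.1637)
= 0.6994·1.3350/0.3274 = 2.85141

Final: 2.85141


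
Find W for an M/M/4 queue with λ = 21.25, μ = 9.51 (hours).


a = 2.2345; ρ = 0.5586; P₀ = 0.100565
Lq = P₀·a^c·ρ/(c!(1−ρ)²) = 0.29954
Wq = Lq/λ = 0.29954/21.25 = 0.01410 hr
W = Wq + 1/μ = 0.01410 + 0.10515 = 0.11925 hr

Final: 0.11925 hr


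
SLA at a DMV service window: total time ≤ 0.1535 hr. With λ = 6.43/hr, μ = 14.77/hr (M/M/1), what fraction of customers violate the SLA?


W ~ Exponential(μ−λ) for M/M/1.
μ − λ = 14.77 − 6.43 = 8.3400
P(W > t) = e^{−(μ−λ)t} = e^{−1.2802} = 0.277984

Final: 0.277984


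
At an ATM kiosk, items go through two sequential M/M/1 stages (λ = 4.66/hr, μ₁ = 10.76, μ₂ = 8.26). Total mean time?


Each node sees arrival rate λ = 4.66/hr (tandem ⇒ throughput preserved).
W₁ = 1/(μ₁−λ) = 1/(10.76−4.66) = 0.16393 hr
W₂ = 1/(μ₂−λ) = 1/(8.26−4.66) = 0.27778 hr
W_total = W₁ + W₂ = 0.16393 + 0.27778 = 0.44171 hr

Final: 0.44171 hr


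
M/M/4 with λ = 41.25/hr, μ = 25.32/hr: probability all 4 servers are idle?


a = λ/μ = 41.25/25.32 = 1.6291; ρ = a/c = 0.4073
Σ_{k=0}^{3} a^k/k! (terms k=0..3) = 1.00000 + 1.62915 + 1.32706 + 0.72066 = 4.67687
Tail: a^4/(4!(1−ρ)) = 7.04435/(24·0.5927) = 0.49521
P₀ = 1/(4.67687 + 0.49521) = 1/5.17207 = 0.193346

Final: 0.193346


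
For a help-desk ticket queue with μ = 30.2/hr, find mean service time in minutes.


Mean service time = 1/μ = 1/30.2 hour = 0.03311 hour
In minutes: 0.03311 × 60 = 1.9868 min

Final: 1.9868 min


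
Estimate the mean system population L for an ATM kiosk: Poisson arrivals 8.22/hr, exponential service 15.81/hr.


ρ = λ/μ = 8.22/15.81 = 0.5199
L = ρ/(1−ρ) = 0.5199/(1 − 0.5199) = 0.5199/0.4801 = 1.0830

Final: 1.0830


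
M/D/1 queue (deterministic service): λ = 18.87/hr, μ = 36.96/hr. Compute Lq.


ρ = 18.87/36.96 = 0.5106
M/D/1: Lq = ρ²/(2(1−ρ)) = 0.2607/(2·0.4894) = 0.26628

Final: 0.26628


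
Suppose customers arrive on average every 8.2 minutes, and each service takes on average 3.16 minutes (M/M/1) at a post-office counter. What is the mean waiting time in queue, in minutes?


λ = 60/8.2 = 7.3171 /hr
μ = 60/3.16 = 18.9873 /hr
ρ = λ/μ = 7.3171/18.9873 = 0.3854
Wq = ρ/(μ−λ) = 0.3854/(18.9873−7.3171) = 0.03302 hr
In minutes: 0.03302·60 = 1.981 min

Final: 1.981 min


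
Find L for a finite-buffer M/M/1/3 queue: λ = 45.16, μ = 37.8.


ρ = 45.16/37.8 = 1.1947
L = ρ[1 − (K+1)ρ^K + Kρ^(K+1)] / [(1−ρ)(1−ρ^(K+1))]
Numerator: 1.1947·(1 − 4·1.705243 + 3·2.037270) = 0.347463
Denominator: (-0.1947)·(-1.037270) = 0.201966
L = 0.347463/0.201966 = 1.7204

Final: 1.7204


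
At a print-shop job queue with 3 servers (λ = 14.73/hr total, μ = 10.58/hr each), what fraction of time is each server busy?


ρ = λ/(cμ) = 14.73/(3·10.58) = 14.73/31.74 = 0.4641

Final: 0.4641


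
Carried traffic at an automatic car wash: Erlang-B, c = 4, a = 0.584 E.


B(4,0.584) = 0.002704 (Erlang-B)
Carried load = a(1 − B) = 0.584·(1 − 0.002704) = 0.584·0.997296 = 0.5824 E

Final: 0.5824 Erlangs


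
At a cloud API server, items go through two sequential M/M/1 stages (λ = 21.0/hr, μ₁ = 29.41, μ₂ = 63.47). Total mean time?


Each node sees arrival rate λ = 21.0/hr (tandem ⇒ throughput preserved).
W₁ = 1/(μ₁−λ) = 1/(29.41−21.0) = 0.11891 hr
W₂ = 1/(μ₂−λ) = 1/(63.47−21.0) = 0.02355 hr
W_total = W₁ + W₂ = 0.11891 + 0.02355 = 0.14245 hr

Final: 0.14245 hr


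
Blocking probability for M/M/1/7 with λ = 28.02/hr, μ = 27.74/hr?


ρ = λ/μ = 28.02/27.74 = 1.0101
P_K = (1−ρ)ρ^K/(1−ρ^(K+1)) = (-0.01009·1.072832)/(1 − 1.083661)
= -0.010829/-0.083661 = 0.129438

Final: 0.129438


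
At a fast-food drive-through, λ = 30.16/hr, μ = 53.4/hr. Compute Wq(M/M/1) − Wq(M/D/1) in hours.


ρ = 30.16/53.4 = 0.5648
Wq(M/M/1) = ρ/(μ−λ) = 0.5648/23.24 = 0.02430 hr
Wq(M/D/1) = ρ/(2(μ−λ)) = 0.01215 hr
Savings = 0.02430 − 0.01215 = 0.01215 hr

Final: 0.01215 hr


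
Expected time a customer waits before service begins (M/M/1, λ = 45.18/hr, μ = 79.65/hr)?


ρ = 45.18/79.65 = 0.5672
Wq = ρ/(μ−λ) = 0.5672/(79.65 − 45.18) = 0.5672/34.47 = 0.01646 hr

Final: 0.01646 hr


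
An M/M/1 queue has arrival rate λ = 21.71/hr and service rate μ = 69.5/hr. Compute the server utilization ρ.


ρ = λ/μ = 21.71/69.5 = 0.3124

Final: 0.3124


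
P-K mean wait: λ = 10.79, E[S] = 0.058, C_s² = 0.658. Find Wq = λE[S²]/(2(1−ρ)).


ρ = λ·E[S] = 10.79·0.058 = 0.6258
E[S²] = E[S]²(1+C_s²) = 0.058²·(1+0.658) = 0.005578
Wq = λ·E[S²]/(2(1−ρ)) = 10.79·0.005578/(2·0.3742) = 0.08042 hr

Final: 0.08042 hr


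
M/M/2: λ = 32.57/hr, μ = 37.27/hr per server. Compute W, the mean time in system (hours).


a = 0.8739; ρ = 0.4369; P₀ = 0.391840
Lq = P₀·a^c·ρ/(c!(1−ρ)²) = 0.20622
Wq = Lq/λ = 0.20622/32.57 = 0.006332 hr
W = Wq + 1/μ = 0.006332 + 0.02683 = 0.03316 hr

Final: 0.03316 hr


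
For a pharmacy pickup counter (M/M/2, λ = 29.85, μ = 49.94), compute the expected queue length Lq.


a = λ/μ = 0.5977; ρ = a/2 = 0.2989
P₀ = 0.539813
Lq = P₀·a^c·ρ / (c!·(1−ρ)²) = 0.539813·0.35727·0.2989/(2·0.49160)
= 0.05862

Final: 0.05862


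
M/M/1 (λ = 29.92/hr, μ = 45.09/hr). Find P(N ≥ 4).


ρ = 29.92/45.09 = 0.6636
P(N ≥ n) = ρ^n = 0.6636^4 = 0.193877

Final: 0.193877


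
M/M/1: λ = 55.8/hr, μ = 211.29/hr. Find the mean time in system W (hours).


W = 1/(μ−λ) = 1/(211.29 − 55.8) = 1/155.49 = 0.006431 hr

Final: 0.006431 hr


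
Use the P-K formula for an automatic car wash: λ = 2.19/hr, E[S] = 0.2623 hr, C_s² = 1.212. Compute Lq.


ρ = λ·E[S] = 2.19·0.2623 = 0.5744
Lq = ρ²(1+C_s²)/(2(1−ρ)) = 0.3300·(1+1.212)/(2·0.4256)
= 0.3300·2.2120/0.8511 = 0.85758

Final: 0.85758


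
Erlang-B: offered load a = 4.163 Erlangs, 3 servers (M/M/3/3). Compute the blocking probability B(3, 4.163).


B(c,a) = (a^c/c!) / Σ_{k=0}^{c} a^k/k!
a^3/3! = 12.024526
Σ terms (k=0..3): 1.00000 + 4.16300 + 8.66528 + 12.02453 = 25.852811
B = 12.024526/25.852811 = 0.465115

Final: 0.465115


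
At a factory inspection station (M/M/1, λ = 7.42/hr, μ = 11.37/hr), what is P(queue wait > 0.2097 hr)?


ρ = 7.42/11.37 = 0.6526
P(Wq > t) = ρ·e^{−(μ−λ)t} = 0.6526·e^{−0.8283}
= 0.6526·0.436785 = 0.285043

Final: 0.285043


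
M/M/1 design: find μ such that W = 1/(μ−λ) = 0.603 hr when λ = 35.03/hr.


W = 1/(μ−λ) ⇒ μ − λ = 1/W = 1/0.603 = 1.6584
μ = λ + 1/W = 35.03 + 1.6584 = 36.6884 per hr

Final: 36.6884 /hr


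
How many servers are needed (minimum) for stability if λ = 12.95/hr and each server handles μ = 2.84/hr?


Stability requires cμ > λ ⇔ c > λ/μ.
λ/μ = 12.95/2.84 = 4.5599
Minimum integer c = ⌊4.5599⌋ + 1 = 5
Check: 5·2.84 = 14.20 > 12.95, while 4·2.84 = 11.36 ≤ 12.95

Final: 5 servers


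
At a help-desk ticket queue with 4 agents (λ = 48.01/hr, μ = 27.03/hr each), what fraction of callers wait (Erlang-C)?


a = λ/μ = 1.7762; ρ = a/4 = 0.4440
P₀ = 0.165744 (from M/M/c formula)
C(c,a) = [a^c/(c!(1−ρ))]·P₀ = [9.95274/(24·0.5560)]·0.165744
= 0.74592·0.165744 = 0.123631

Final: 0.123631


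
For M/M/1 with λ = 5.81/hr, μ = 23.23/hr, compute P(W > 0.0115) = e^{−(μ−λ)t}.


W ~ Exponential(μ−λ) for M/M/1.
μ − λ = 23.23 − 5.81 = 17.4200
P(W > t) = e^{−(μ−λ)t} = e^{−0.2003} = 0.818461

Final: 0.818461


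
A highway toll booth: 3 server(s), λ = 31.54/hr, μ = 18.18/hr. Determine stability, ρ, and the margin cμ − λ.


Total capacity cμ = 3·18.18 = 54.54/hr
ρ = λ/(cμ) = 31.54/54.54 = 0.5783
Stable ⇔ ρ < 1: YES
Spare capacity = cμ − λ = 54.54 − 31.54 = 23.00/hr

Final: ρ = 0.5783; stable; margin = 23.00/hr


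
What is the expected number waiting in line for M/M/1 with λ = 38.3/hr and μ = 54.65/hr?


ρ = 38.3/54.65 = 0.7008
Lq = ρ²/(1−ρ) = 0.4912/0.2992 = 1.6417

Final: 1.6417


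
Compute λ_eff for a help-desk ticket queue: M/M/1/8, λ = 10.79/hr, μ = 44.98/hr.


ρ = 0.2399; P_K = (1−ρ)ρ^8/(1−ρ^9) = 0.000008335
λ_eff = λ(1 − P_K) = 10.79·(1 − 0.000008335) = 10.79·0.999992 = 10.7899 /hr

Final: 10.7899 /hr


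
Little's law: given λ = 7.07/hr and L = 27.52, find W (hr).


W = L/λ = 27.52/7.07 = 3.8925 hr

Final: 3.8925 hr


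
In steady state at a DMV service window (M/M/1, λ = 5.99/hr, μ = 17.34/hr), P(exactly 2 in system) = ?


ρ = 5.99/17.34 = 0.3454
P_n = (1−ρ)·ρ^n = (1 − 0.3454)·0.3454^2 = 0.6546·0.119332 = 0.078109

Final: 0.078109


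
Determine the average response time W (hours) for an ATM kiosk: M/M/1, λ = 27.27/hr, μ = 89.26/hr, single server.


W = 1/(μ−λ) = 1/(89.26 − 27.27) = 1/61.99 = 0.01613 hr

Final: 0.01613 hr


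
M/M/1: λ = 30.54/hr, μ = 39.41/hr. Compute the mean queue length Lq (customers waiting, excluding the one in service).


ρ = 30.54/39.41 = 0.7749
Lq = ρ²/(1−ρ) = 0.6005/0.2251 = 2.6681

Final: 2.6681
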